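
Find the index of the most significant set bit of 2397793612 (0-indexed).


0b10001110111010110110110101001100. Highest set bit at position 31

31


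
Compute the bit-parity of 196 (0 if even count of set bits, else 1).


0b11000100 has 3 ones => parity 1

1


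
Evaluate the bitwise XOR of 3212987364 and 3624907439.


0b10111111100000100100101111100100 ^ 0b11011000000011111011001010101111 = 0b1100111100011011111100101001011 = 1737357643

1737357643


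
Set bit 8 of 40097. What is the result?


40097 | (1 << 8) = 40097 | 256 = 40353

40353


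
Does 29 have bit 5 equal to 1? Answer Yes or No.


0b11101, bit 5 = 0. No

No


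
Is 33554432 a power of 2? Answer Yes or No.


0b10000000000000000000000000. Only one bit set => Yes

Yes


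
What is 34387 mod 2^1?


34387 & 1 = 1

1


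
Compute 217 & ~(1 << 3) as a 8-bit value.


217 & ~(1 << 3) = 209

209


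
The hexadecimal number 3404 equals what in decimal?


3404 hex = 13316 decimal

13316


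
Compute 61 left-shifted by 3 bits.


0b111101 << 3 = 0b111101000 = 488

488


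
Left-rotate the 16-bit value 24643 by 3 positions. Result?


Rotate 0b110000001000011 left by 3 (16-bit) = 0b1000011011 = 539

539


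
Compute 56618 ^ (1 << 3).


56618 ^ (1 << 3) = 56618 ^ 8 = 56610

56610


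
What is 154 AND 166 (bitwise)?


0b10011010 & 0b10100110 = 0b10000010 = 130

130


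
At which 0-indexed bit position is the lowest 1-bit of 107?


0b1101011. Lowest set bit at position 0

0


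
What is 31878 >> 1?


0b111110010000110 >> 1 = 0b11111001000011 = 15939

15939


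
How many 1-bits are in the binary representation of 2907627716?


0b10101101010011101110000011000100 has 15 set bits

15


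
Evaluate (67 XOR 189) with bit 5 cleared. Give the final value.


Step 1: 67 ^ 189 = 254
Step 2: 254 & ~(1 << 5) = 222

222


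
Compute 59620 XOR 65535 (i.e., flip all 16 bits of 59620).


59620 ^ 65535 = 5915

5915


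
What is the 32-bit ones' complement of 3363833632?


3363833632 ^ 4294967295 = 931133663

931133663


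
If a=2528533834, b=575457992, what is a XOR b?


2528533834 ^ 575457992 = 3036321666

3036321666


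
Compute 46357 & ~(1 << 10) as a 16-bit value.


46357 & ~(1 << 10) = 45333

45333


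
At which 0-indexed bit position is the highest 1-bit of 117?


0b1110101. Highest set bit at position 6

6


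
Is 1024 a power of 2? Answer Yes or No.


0b10000000000. Only one bit set => Yes

Yes


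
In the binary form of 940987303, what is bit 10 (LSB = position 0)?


0b111000000101100101001110100111, position 10 = 0

0


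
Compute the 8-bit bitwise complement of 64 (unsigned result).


~0b1000000 = 0b10111111 = 191 (8-bit unsigned)

191


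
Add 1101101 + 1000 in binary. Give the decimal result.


1101101 + 1000 = 1110101 = 117

117


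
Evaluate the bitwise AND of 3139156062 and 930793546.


0b10111011000110111011100001011110 & 0b110111011110101100100001001010 = 0b110011000110101000100001001010 = 857376842

857376842


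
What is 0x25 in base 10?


25 hex = 37 decimal

37


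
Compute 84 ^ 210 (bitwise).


0b1010100 ^ 0b11010010 = 0b10000110 = 134

134


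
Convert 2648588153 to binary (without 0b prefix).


2648588153 = 10011101110111100011111101111001 in binary

10011101110111100011111101111001


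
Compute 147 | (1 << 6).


147 | (1 << 6) = 147 | 64 = 211

211


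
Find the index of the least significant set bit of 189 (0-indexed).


0b10111101. Lowest set bit at position 0

0


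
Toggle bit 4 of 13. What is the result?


13 ^ (1 << 4) = 13 ^ 16 = 29

29


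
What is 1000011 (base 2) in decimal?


1000011 in decimal = 67

67


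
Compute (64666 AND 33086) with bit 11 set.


Step 1: 64666 & 33086 = 32794
Step 2: 32794 | (1 << 11) = 32794 | 2048 = 34842

34842


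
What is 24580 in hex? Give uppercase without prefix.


24580 = 6004 hex

6004


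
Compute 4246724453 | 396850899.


0b11111101000111111101111101100101 | 0b10111101001110111011011010011 = 0b11111111101111111111111111110111 = 4290772983

4290772983


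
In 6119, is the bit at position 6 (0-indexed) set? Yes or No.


0b1011111100111, bit 6 = 1. Yes

Yes


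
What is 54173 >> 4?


0b1101001110011101 >> 4 = 0b110100111001 = 3385

3385


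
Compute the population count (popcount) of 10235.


0b10011111111011 has 11 set bits

11


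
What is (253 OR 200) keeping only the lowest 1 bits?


Step 1: 253 | 200 = 253
Step 2: 253 & 1 = 1

1


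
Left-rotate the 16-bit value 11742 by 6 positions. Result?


Rotate 0b10110111011110 left by 6 (16-bit) = 0b111011110001011 = 30603

30603


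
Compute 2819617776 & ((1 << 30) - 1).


2819617776 & 1073741823 = 672134128

672134128


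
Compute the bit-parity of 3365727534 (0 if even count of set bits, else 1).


0b11001000100111001110110100101110 has 17 ones => parity 1

1


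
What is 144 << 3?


0b10010000 << 3 = 0b10010000000 = 1152

1152


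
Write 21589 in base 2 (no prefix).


21589 = 101010001010101 in binary

101010001010101


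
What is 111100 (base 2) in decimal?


111100 in decimal = 60

60


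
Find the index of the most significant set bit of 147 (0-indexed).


0b10010011. Highest set bit at position 7

7


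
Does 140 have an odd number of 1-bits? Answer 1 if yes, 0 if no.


0b10001100 has 3 ones => parity 1

1


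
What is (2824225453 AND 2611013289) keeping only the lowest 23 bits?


Step 1: 2824225453 & 2611013289 = 2281718441
Step 2: 2281718441 & 8388607 = 17065

17065


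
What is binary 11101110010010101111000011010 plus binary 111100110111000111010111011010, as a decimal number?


11101110010010101111000011010 + 111100110111000111010111011010 = 1011010101001011101001111110100 = 1520817140

1520817140


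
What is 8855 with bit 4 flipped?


8855 ^ (1 << 4) = 8855 ^ 16 = 8839

8839


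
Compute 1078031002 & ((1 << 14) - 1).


1078031002 & 16383 = 12954

12954


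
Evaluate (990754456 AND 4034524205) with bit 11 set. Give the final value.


Step 1: 990754456 & 4034524205 = 805942280
Step 2: 805942280 | (1 << 11) = 805942280 | 2048 = 805944328

805944328


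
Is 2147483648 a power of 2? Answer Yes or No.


0b10000000000000000000000000000000. Only one bit set => Yes

Yes


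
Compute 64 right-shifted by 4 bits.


0b1000000 >> 4 = 0b100 = 4

4


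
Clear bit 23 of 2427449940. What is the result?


2427449940 & ~(1 << 23) = 2419061332

2419061332


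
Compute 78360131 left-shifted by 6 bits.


0b100101010111010111001000011 << 6 = 0b100101010111010111001000011000000 = 5015048384

5015048384


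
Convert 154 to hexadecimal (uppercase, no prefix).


154 = 9A hex

9A


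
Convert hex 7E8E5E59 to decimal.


7E8E5E59 hex = 2123259481 decimal

2123259481


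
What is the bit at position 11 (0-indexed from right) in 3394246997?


0b11001010010100000001100101010101, position 11 = 1

1


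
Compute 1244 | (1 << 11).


1244 | (1 << 11) = 1244 | 2048 = 3292

3292


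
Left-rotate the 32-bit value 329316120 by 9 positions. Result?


Rotate 0b10011101000001111011100011000 left by 9 (32-bit) = 0b1000001111011100011000000100111 = 1106128935

1106128935


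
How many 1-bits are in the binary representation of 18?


0b10010 has 2 set bits

2


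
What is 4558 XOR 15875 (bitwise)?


0b1000111001110 ^ 0b11111000000011 = 0b10111111001101 = 12237

12237


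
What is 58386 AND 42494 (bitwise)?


0b1110010000010010 & 0b1010010111111110 = 0b1010010000010010 = 42002

42002


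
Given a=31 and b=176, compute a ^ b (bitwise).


31 ^ 176 = 175

175


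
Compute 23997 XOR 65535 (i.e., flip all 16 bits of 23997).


23997 ^ 65535 = 41538

41538


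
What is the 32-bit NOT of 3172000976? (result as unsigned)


~0b10111101000100001110010011010000 = 0b1000010111011110001101100101111 = 1122966319 (32-bit unsigned)

1122966319


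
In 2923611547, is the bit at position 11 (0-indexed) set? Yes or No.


0b10101110010000101100010110011011, bit 11 = 0. No

No


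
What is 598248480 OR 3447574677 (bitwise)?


0b100011101010001000110000100000 | 0b11001101011111011101000010010101 = 0b11101111111111011101110010110101 = 4026391733

4026391733


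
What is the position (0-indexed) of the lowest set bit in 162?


0b10100010. Lowest set bit at position 1

1


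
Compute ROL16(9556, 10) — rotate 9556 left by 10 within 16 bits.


Rotate 0b10010101010100 left by 10 (16-bit) = 0b101000010010101 = 20629

20629


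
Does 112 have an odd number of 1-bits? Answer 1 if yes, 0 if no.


0b1110000 has 3 ones => parity 1

1


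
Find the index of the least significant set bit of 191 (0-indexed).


0b10111111. Lowest set bit at position 0

0


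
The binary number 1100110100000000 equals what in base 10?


1100110100000000 in decimal = 52480

52480


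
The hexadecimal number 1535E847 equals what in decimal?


1535E847 hex = 355854407 decimal

355854407


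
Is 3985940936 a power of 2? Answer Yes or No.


0b11101101100101001010000111001000. Multiple bits set => No

No


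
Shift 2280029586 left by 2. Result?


0b10000111111001100111110110010010 << 2 = 0b1000011111100110011111011001001000 = 9120118344

9120118344


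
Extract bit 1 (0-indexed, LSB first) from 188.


0b10111100, position 1 = 0

0


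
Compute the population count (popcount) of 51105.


0b1100011110100001 has 8 set bits

8


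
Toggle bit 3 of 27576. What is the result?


27576 ^ (1 << 3) = 27576 ^ 8 = 27568

27568


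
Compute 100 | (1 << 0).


100 | (1 << 0) = 100 | 1 = 101

101


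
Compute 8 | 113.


0b1000 | 0b1110001 = 0b1111001 = 121

121


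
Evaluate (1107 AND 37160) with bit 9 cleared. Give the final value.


Step 1: 1107 & 37160 = 0
Step 2: 0 & ~(1 << 9) = 0

0


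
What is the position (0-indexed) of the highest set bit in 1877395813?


0b1101111111001101100100101100101. Highest set bit at position 30

30


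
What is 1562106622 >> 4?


0b1011101000110111101101011111110 >> 4 = 0b101110100011011110110101111 = 97631663

97631663


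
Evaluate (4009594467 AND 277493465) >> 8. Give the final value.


Step 1: 4009594467 & 277493465 = 8914497
Step 2: 8914497 >> 8 = 34822

34822


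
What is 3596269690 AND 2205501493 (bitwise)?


0b11010110010110101011100001111010 & 0b10000011011101010100100000110101 = 0b10000010010100000000100000110000 = 2186283056

2186283056


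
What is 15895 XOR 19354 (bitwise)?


0b11111000010111 ^ 0b100101110011010 = 0b111010110001101 = 30093

30093


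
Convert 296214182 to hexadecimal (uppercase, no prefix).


296214182 = 11A7DEA6 hex

11A7DEA6


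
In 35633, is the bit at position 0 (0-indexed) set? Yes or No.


0b1000101100110001, bit 0 = 1. Yes

Yes


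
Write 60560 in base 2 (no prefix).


60560 = 1110110010010000 in binary

1110110010010000


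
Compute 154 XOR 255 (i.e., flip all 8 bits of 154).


154 ^ 255 = 101

101


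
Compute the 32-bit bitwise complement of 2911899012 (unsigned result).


~0b10101101100100000000110110000100 = 0b1010010011011111111001001111011 = 1383068283 (32-bit unsigned)

1383068283


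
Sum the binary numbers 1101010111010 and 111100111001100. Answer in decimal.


1101010111010 + 111100111001100 = 1001010010000110 = 38022

38022


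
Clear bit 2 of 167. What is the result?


167 & ~(1 << 2) = 163

163


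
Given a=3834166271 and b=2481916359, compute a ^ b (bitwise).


3834166271 ^ 2481916359 = 2003284536

2003284536


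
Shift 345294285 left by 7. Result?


0b10100100101001100010111001101 << 7 = 0b101001001010011000101110011010000000 = 44197668480

44197668480


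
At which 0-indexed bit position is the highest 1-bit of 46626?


0b1011011000100010. Highest set bit at position 15

15


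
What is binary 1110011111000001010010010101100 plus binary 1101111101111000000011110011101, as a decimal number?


1110011111000001010010010101100 + 1101111101111000000011110011101 = 11100011100111001010110001001001 = 3818695753

3818695753


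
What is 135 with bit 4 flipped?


135 ^ (1 << 4) = 135 ^ 16 = 151

151


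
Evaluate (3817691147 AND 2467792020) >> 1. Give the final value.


Step 1: 3817691147 & 2467792020 = 2198142976
Step 2: 2198142976 >> 1 = 1099071488

1099071488


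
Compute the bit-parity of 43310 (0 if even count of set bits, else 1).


0b1010100100101110 has 8 ones => parity 0

0


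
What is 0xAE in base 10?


AE hex = 174 decimal

174


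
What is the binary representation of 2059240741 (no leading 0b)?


2059240741 = 1111010101111011000010100100101 in binary

1111010101111011000010100100101


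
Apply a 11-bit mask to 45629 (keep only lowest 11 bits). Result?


45629 & 2047 = 573

573


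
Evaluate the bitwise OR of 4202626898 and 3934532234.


0b11111010011111101111111101010010 | 0b11101010100001000011001010001010 = 0b11111010111111101111111111011010 = 4211015642

4211015642


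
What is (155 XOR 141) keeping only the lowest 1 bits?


Step 1: 155 ^ 141 = 22
Step 2: 22 & 1 = 0

0


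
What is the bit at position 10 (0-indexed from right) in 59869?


0b1110100111011101, position 10 = 0

0


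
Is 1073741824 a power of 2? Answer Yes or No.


0b1000000000000000000000000000000. Only one bit set => Yes

Yes


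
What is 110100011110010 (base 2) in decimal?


110100011110010 in decimal = 26866

26866


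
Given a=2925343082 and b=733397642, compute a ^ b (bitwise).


2925343082 ^ 733397642 = 2246833120

2246833120


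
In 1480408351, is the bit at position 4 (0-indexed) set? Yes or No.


0b1011000001111010011110100011111, bit 4 = 1. Yes

Yes


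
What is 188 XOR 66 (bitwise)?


0b10111100 ^ 0b1000010 = 0b11111110 = 254

254


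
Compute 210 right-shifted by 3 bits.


0b11010010 >> 3 = 0b11010 = 26

26


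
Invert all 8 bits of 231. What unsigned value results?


231 ^ 255 = 24

24


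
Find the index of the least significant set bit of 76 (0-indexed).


0b1001100. Lowest set bit at position 2

2


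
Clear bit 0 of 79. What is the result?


79 & ~(1 << 0) = 78

78


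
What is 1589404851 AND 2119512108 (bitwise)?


0b1011110101111000110010010110011 & 0b1111110010101010011000000101100 = 0b1011110000101000010000000100000 = 1578377248

1578377248


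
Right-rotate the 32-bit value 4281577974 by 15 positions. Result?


Rotate 0b11111111001100111011000111110110 right by 15 (32-bit) = 0b1100011111011011111111001100111 = 1676541543

1676541543


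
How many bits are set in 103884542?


0b110001100010010011011111110 has 15 set bits

15


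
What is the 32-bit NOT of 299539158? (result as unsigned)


~0b10001110110101001101011010110 = 0b11101110001001010110010100101001 = 3995428137 (32-bit unsigned)

3995428137


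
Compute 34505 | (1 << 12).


34505 | (1 << 12) = 34505 | 4096 = 38601

38601


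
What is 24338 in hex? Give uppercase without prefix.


24338 = 5F12 hex

5F12


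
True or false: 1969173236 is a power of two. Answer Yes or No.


0b1110101010111110011001011110100. Multiple bits set => No

No


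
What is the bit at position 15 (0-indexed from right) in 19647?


0b100110010111111, position 15 = 0

0


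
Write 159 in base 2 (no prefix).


159 = 10011111 in binary

10011111


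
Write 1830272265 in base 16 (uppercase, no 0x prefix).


1830272265 = 6D17BD09 hex

6D17BD09


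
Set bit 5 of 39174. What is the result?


39174 | (1 << 5) = 39174 | 32 = 39206

39206


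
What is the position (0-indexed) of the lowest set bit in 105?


0b1101001. Lowest set bit at position 0

0


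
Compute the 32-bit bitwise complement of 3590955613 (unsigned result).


~0b11010110000010011010001001011101 = 0b101001111101100101110110100010 = 704011682 (32-bit unsigned)

704011682


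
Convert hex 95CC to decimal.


95CC hex = 38348 decimal

38348


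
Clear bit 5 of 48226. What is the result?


48226 & ~(1 << 5) = 48194

48194


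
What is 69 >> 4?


0b1000101 >> 4 = 0b100 = 4

4


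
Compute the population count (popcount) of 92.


0b1011100 has 4 set bits

4


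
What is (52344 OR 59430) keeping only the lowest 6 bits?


Step 1: 52344 | 59430 = 60542
Step 2: 60542 & 63 = 62

62


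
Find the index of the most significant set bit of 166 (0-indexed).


0b10100110. Highest set bit at position 7

7


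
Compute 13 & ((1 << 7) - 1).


13 & 127 = 13

13


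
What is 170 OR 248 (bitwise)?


0b10101010 | 0b11111000 = 0b11111010 = 250

250


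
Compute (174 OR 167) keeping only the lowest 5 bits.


Step 1: 174 | 167 = 175
Step 2: 175 & 31 = 15

15


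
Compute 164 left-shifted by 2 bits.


0b10100100 << 2 = 0b1010010000 = 656

656


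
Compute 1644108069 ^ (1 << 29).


1644108069 ^ (1 << 29) = 1644108069 ^ 536870912 = 1107237157

1107237157


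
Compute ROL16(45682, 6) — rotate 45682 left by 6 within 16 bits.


Rotate 0b1011001001110010 left by 6 (16-bit) = 0b1001110010101100 = 40108

40108


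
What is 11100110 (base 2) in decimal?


11100110 in decimal = 230

230


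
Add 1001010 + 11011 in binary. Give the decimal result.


1001010 + 11011 = 1100101 = 101

101


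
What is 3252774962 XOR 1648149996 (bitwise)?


0b11000001111000010110100000110010 ^ 0b1100010001111001100010111101100 = 0b10100011110111011010110111011110 = 2749214174

2749214174


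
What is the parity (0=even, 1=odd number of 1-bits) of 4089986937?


0b11110011110010000011111101111001 has 20 ones => parity 0

0


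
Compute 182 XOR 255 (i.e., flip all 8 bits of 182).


182 ^ 255 = 73

73


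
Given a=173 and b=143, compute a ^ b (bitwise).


173 ^ 143 = 34

34


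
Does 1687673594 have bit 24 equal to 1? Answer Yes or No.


0b1100100100101111101101011111010, bit 24 = 0. No

No


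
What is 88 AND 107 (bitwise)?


0b1011000 & 0b1101011 = 0b1001000 = 72

72


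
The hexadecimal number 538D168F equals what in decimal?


538D168F hex = 1401755279 decimal

1401755279


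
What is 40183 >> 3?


0b1001110011110111 >> 3 = 0b1001110011110 = 5022

5022


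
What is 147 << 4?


0b10010011 << 4 = 0b100100110000 = 2352

2352


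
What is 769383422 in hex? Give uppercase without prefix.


769383422 = 2DDBDBFE hex

2DDBDBFE


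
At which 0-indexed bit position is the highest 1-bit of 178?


0b10110010. Highest set bit at position 7

7


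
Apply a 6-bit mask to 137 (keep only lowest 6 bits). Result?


137 & 63 = 9

9


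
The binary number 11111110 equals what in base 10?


11111110 in decimal = 254

254


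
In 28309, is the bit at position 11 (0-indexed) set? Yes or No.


0b110111010010101, bit 11 = 1. Yes

Yes


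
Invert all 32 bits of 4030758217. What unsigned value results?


4030758217 ^ 4294967295 = 264209078

264209078


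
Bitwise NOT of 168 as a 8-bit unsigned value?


~0b10101000 = 0b1010111 = 87 (8-bit unsigned)

87


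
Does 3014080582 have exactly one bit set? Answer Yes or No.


0b10110011101001110011100001000110. Multiple bits set => No

No


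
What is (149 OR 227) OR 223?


Step 1: 149 | 227 = 247
Step 2: 247 | 223 = 255

255


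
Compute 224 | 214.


0b11100000 | 0b11010110 = 0b11110110 = 246

246


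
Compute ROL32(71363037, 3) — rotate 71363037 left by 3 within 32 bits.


Rotate 0b100010000001110100111011101 left by 3 (32-bit) = 0b100010000001110100111011101000 = 570904296

570904296


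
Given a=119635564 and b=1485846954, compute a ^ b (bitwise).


119635564 ^ 1485846954 = 1605453766

1605453766


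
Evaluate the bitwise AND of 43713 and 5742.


0b1010101011000001 & 0b1011001101110 = 0b1001000000 = 576

576


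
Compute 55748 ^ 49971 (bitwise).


0b1101100111000100 ^ 0b1100001100110011 = 0b1101011110111 = 6903

6903


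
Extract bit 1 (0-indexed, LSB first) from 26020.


0b110010110100100, position 1 = 0

0


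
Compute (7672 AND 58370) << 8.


Step 1: 7672 & 58370 = 1024
Step 2: 1024 << 8 = 262144

262144


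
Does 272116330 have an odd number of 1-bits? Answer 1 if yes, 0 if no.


0b10000001110000010101001101010 has 11 ones => parity 1

1


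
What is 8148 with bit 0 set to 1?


8148 | (1 << 0) = 8148 | 1 = 8149

8149


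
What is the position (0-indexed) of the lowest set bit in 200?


0b11001000. Lowest set bit at position 3

3


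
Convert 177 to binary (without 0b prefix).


177 = 10110001 in binary

10110001


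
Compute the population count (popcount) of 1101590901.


0b1000001101010001111000101110101 has 15 set bits

15


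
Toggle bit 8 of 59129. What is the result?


59129 ^ (1 << 8) = 59129 ^ 256 = 59385

59385


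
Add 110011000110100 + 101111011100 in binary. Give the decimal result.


110011000110100 + 101111011100 = 111001000010000 = 29200

29200


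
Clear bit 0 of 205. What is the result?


205 & ~(1 << 0) = 204

204


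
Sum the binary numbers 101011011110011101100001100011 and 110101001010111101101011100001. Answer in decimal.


101011011110011101100001100011 + 110101001010111101101011100001 = 1100000101001011011001101000100 = 1621472068

1621472068


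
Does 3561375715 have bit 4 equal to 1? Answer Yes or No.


0b11010100010001100100011111100011, bit 4 = 0. No

No


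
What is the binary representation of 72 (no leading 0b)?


72 = 1001000 in binary

1001000


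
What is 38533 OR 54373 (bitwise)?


0b1001011010000101 | 0b1101010001100101 = 0b1101011011100101 = 55013

55013


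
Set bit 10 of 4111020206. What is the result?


4111020206 | (1 << 10) = 4111020206 | 1024 = 4111021230

4111021230


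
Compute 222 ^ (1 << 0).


222 ^ (1 << 0) = 222 ^ 1 = 223

223


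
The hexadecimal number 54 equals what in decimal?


54 hex = 84 decimal

84


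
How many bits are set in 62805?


0b1111010101010101 has 10 set bits

10


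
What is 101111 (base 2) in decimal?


101111 in decimal = 47

47


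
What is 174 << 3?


0b10101110 << 3 = 0b10101110000 = 1392

1392


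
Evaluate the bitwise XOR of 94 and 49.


0b1011110 ^ 0b110001 = 0b1101111 = 111

111


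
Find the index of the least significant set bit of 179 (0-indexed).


0b10110011. Lowest set bit at position 0

0


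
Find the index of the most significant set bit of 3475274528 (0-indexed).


0b11001111001001000111101100100000. Highest set bit at position 31

31


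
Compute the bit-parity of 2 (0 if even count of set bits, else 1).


0b10 has 1 ones => parity 1

1


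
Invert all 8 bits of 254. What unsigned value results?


254 ^ 255 = 1

1


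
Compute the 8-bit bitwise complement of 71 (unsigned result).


~0b1000111 = 0b10111000 = 184 (8-bit unsigned)

184


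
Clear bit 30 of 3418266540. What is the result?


3418266540 & ~(1 << 30) = 2344524716

2344524716


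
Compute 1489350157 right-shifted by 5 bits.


0b1011000110001011010111000001101 >> 5 = 0b10110001100010110101110000 = 46542192

46542192


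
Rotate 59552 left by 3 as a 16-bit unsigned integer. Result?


Rotate 0b1110100010100000 left by 3 (16-bit) = 0b100010100000111 = 17671

17671


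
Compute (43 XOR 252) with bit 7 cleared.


Step 1: 43 ^ 252 = 215
Step 2: 215 & ~(1 << 7) = 87

87


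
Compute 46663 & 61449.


0b1011011001000111 & 0b1111000000001001 = 0b1011000000000001 = 45057

45057


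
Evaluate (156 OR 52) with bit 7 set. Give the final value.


Step 1: 156 | 52 = 188
Step 2: 188 | (1 << 7) = 188 | 128 = 188

188


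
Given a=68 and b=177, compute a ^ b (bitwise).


68 ^ 177 = 245

245


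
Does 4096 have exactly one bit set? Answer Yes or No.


0b1000000000000. Only one bit set => Yes

Yes


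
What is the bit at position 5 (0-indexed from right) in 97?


0b1100001, position 5 = 1

1


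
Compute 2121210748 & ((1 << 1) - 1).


2121210748 & 1 = 0

0


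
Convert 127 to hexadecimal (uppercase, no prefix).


127 = 7F hex

7F


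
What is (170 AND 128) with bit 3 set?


Step 1: 170 & 128 = 128
Step 2: 128 | (1 << 3) = 128 | 8 = 136

136


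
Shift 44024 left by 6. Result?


0b1010101111111000 << 6 = 0b1010101111111000000000 = 2817536

2817536


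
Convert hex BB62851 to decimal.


BB62851 hex = 196487249 decimal

196487249


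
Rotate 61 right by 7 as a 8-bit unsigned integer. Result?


Rotate 0b111101 right by 7 (8-bit) = 0b1111010 = 122

122


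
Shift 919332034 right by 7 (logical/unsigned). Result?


0b110110110010111110010011000010 >> 7 = 0b11011011001011111001001 = 7182281

7182281


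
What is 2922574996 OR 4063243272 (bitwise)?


0b10101110001100101111010010010100 | 0b11110010001100000010110000001000 = 0b11111110001100101111110010011100 = 4264754332

4264754332


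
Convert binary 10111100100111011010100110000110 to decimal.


10111100100111011010100110000110 in decimal = 3164449158

3164449158


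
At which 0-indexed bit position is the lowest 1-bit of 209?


0b11010001. Lowest set bit at position 0

0


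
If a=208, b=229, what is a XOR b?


208 ^ 229 = 53

53


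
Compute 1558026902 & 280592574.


0b1011100110111011001101010010110 & 0b10000101110011000000010111110 = 0b10000100110011000000010010110 = 278495382

278495382


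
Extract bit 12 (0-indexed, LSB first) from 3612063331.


0b11010111010010111011011001100011, position 12 = 1

1


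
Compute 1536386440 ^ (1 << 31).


1536386440 ^ (1 << 31) = 1536386440 ^ 2147483648 = 3683870088

3683870088


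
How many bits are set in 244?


0b11110100 has 5 set bits

5


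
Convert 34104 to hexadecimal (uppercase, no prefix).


34104 = 8538 hex

8538


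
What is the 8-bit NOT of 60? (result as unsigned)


~0b111100 = 0b11000011 = 195 (8-bit unsigned)

195


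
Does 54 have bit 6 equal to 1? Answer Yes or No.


0b110110, bit 6 = 0. No

No


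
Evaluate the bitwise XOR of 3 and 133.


0b11 ^ 0b10000101 = 0b10000110 = 134

134


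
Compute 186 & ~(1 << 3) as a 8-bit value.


186 & ~(1 << 3) = 178

178


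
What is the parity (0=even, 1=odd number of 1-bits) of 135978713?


0b1000000110101101111011011001 has 15 ones => parity 1

1


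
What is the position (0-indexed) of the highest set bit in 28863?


0b111000010111111. Highest set bit at position 14

14


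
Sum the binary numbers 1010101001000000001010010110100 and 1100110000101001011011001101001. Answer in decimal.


1010101001000000001010010110100 + 1100110000101001011011001101001 = 10111011001101001100101100011101 = 3140799261

3140799261


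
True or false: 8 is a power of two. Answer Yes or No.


0b1000. Only one bit set => Yes

Yes


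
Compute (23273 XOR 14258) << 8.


Step 1: 23273 ^ 14258 = 27995
Step 2: 27995 << 8 = 7166720

7166720


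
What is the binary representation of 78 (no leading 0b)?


78 = 1001110 in binary

1001110


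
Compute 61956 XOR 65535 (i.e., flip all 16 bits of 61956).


61956 ^ 65535 = 3579

3579


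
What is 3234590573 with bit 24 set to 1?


3234590573 | (1 << 24) = 3234590573 | 16777216 = 3251367789

3251367789


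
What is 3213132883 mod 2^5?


3213132883 & 31 = 19

19


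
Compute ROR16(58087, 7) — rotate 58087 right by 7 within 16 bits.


Rotate 0b1110001011100111 right by 7 (16-bit) = 0b1100111111000101 = 53189

53189


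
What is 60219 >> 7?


0b1110101100111011 >> 7 = 0b111010110 = 470

470


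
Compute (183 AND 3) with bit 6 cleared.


Step 1: 183 & 3 = 3
Step 2: 3 & ~(1 << 6) = 3

3


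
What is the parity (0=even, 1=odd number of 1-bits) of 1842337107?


0b1101101110011111101010101010011 has 20 ones => parity 0

0


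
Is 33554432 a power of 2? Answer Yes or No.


0b10000000000000000000000000. Only one bit set => Yes

Yes


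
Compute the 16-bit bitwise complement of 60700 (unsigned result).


~0b1110110100011100 = 0b1001011100011 = 4835 (16-bit unsigned)

4835


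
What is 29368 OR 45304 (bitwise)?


0b111001010111000 | 0b1011000011111000 = 0b1111001011111000 = 62200

62200


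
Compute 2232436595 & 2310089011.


0b10000101000100000100011101110011 & 0b10001001101100010010100100110011 = 0b10000001000100000000000100110011 = 2165309747

2165309747


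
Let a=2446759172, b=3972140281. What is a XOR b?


2446759172 ^ 3972140281 = 2098502141

2098502141


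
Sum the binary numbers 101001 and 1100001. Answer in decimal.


101001 + 1100001 = 10001010 = 138

138


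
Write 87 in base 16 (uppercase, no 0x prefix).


87 = 57 hex

57


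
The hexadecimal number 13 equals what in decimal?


13 hex = 19 decimal

19


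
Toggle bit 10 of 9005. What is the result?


9005 ^ (1 << 10) = 9005 ^ 1024 = 10029

10029


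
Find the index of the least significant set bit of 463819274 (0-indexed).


0b11011101001010101001000001010. Lowest set bit at position 1

1


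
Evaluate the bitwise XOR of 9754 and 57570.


0b10011000011010 ^ 0b1110000011100010 = 0b1100011011111000 = 50936

50936


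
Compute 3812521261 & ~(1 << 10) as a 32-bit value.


3812521261 & ~(1 << 10) = 3812520237

3812520237


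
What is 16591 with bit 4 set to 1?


16591 | (1 << 4) = 16591 | 16 = 16607

16607


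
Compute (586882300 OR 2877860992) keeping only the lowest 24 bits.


Step 1: 586882300 | 2877860992 = 2885401852
Step 2: 2885401852 & 16777215 = 16497916

16497916


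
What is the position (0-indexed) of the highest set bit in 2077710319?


0b1111011110101110101011111101111. Highest set bit at position 30

30


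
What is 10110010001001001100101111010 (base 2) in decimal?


10110010001001001100101111010 in decimal = 373594490

373594490


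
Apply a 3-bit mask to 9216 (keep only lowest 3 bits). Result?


9216 & 7 = 0

0


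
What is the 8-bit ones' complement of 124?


124 ^ 255 = 131

131


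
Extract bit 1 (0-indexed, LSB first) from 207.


0b11001111, position 1 = 1

1


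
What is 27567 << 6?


0b110101110101111 << 6 = 0b110101110101111000000 = 1764288

1764288


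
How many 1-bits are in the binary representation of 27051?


0b110100110101011 has 9 set bits

9


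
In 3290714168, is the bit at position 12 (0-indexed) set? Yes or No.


0b11000100001001000101000000111000, bit 12 = 1. Yes

Yes


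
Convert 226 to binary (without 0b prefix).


226 = 11100010 in binary

11100010


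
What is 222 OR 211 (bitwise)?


0b11011110 | 0b11010011 = 0b11011111 = 223

223


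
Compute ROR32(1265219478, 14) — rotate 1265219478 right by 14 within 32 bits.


Rotate 0b1001011011010011011011110010110 right by 14 (32-bit) = 0b11011110010110010010110110100110 = 3730386342

3730386342


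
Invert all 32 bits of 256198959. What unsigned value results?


256198959 ^ 4294967295 = 4038768336

4038768336


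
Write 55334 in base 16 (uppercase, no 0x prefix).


55334 = D826 hex

D826


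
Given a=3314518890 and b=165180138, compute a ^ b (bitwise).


3314518890 ^ 165180138 = 3428317568

3428317568


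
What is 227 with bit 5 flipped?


227 ^ (1 << 5) = 227 ^ 32 = 195

195


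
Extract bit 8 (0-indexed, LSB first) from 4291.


0b1000011000011, position 8 = 0

0


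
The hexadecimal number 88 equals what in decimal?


88 hex = 136 decimal

136


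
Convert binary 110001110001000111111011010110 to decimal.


110001110001000111111011010110 in decimal = 834961110

834961110


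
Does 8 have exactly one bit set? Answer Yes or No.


0b1000. Only one bit set => Yes

Yes


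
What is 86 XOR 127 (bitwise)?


0b1010110 ^ 0b1111111 = 0b101001 = 41

41


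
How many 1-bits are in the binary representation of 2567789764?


0b10011001000011010101110011000100 has 14 set bits

14


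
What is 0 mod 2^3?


0 & 7 = 0

0


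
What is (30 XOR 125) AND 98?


Step 1: 30 ^ 125 = 99
Step 2: 99 & 98 = 98

98


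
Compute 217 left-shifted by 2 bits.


0b11011001 << 2 = 0b1101100100 = 868

868


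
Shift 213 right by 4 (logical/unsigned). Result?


0b11010101 >> 4 = 0b1101 = 13

13


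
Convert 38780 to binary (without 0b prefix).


38780 = 1001011101111100 in binary

1001011101111100


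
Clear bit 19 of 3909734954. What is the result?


3909734954 & ~(1 << 19) = 3909210666

3909210666


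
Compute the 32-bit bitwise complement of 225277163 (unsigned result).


~0b1101011011010111010011101011 = 0b11110010100100101000101100010100 = 4069690132 (32-bit unsigned)

4069690132


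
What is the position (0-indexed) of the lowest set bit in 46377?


0b1011010100101001. Lowest set bit at position 0

0


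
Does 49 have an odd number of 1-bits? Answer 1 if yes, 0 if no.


0b110001 has 3 ones => parity 1

1


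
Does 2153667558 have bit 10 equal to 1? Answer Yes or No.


0b10000000010111100101101111100110, bit 10 = 0. No

No


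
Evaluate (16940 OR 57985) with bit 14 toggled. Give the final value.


Step 1: 16940 | 57985 = 58029
Step 2: 58029 ^ (1 << 14) = 58029 ^ 16384 = 41645

41645


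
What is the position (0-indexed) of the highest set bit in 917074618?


0b110110101010010111001010111010. Highest set bit at position 29

29


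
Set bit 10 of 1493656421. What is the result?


1493656421 | (1 << 10) = 1493656421 | 1024 = 1493657445

1493657445


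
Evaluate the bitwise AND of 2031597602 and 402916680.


0b1111001000101111011100000100010 & 0b11000000001000000010101001000 = 0b11000000001000000000000000000 = 402915328

402915328


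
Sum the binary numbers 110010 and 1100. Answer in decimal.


110010 + 1100 = 111110 = 62

62


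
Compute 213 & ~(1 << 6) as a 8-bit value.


213 & ~(1 << 6) = 149

149


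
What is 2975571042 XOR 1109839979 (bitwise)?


0b10110001010110111001110001100010 ^ 0b1000010001001101101000001101011 = 0b11110011011111010100110000001001 = 4085074953

4085074953


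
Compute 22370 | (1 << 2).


22370 | (1 << 2) = 22370 | 4 = 22374

22374


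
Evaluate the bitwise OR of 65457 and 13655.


0b1111111110110001 | 0b11010101010111 = 0b1111111111110111 = 65527

65527


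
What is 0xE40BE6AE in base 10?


E40BE6AE hex = 3825985198 decimal

3825985198


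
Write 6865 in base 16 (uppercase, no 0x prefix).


6865 = 1AD1 hex

1AD1


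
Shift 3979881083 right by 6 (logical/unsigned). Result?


0b11101101001110000010101001111011 >> 6 = 0b11101101001110000010101001 = 62185641

62185641


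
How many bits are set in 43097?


0b1010100001011001 has 7 set bits

7


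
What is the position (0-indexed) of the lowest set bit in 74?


0b1001010. Lowest set bit at position 1

1


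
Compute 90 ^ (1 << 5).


90 ^ (1 << 5) = 90 ^ 32 = 122

122


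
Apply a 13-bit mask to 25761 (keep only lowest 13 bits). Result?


25761 & 8191 = 1185

1185


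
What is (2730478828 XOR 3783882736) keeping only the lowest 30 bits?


Step 1: 2730478828 ^ 3783882736 = 1127660316
Step 2: 1127660316 & 1073741823 = 53918492

53918492


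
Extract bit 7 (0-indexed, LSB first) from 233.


0b11101001, position 7 = 1

1


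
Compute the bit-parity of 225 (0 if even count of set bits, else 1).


0b11100001 has 4 ones => parity 0

0


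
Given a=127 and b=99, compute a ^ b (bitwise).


127 ^ 99 = 28

28


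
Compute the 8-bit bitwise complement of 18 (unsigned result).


~0b10010 = 0b11101101 = 237 (8-bit unsigned)

237


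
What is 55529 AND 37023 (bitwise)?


0b1101100011101001 & 0b1001000010011111 = 0b1001000010001001 = 37001

37001


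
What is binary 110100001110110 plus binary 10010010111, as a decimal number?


110100001110110 + 10010010111 = 110110100001101 = 27917

27917


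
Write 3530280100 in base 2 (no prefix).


3530280100 = 11010010011010111100110010100100 in binary

11010010011010111100110010100100


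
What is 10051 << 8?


0b10011101000011 << 8 = 0b1001110100001100000000 = 2573056

2573056


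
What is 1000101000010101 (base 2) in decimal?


1000101000010101 in decimal = 35349

35349


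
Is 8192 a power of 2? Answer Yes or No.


0b10000000000000. Only one bit set => Yes

Yes


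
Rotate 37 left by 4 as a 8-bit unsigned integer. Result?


Rotate 0b100101 left by 4 (8-bit) = 0b1010010 = 82

82


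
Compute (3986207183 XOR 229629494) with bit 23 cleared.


Step 1: 3986207183 ^ 229629494 = 3761729529
Step 2: 3761729529 & ~(1 << 23) = 3761729529

3761729529


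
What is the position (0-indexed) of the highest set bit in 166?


0b10100110. Highest set bit at position 7

7


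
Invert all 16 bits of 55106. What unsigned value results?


55106 ^ 65535 = 10429

10429


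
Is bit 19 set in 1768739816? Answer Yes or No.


0b1101001011011001101001111101000, bit 19 = 1. Yes

Yes


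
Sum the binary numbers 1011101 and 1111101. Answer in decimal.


1011101 + 1111101 = 11011010 = 218

218


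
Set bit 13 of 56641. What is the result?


56641 | (1 << 13) = 56641 | 8192 = 64833

64833


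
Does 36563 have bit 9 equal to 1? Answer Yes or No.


0b1000111011010011, bit 9 = 1. Yes

Yes


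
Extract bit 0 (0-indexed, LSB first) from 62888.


0b1111010110101000, position 0 = 0

0


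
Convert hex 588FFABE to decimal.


588FFABE hex = 1485830846 decimal

1485830846


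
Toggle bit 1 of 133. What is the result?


133 ^ (1 << 1) = 133 ^ 2 = 135

135


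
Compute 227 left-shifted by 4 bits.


0b11100011 << 4 = 0b111000110000 = 3632

3632


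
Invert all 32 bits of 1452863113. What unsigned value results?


1452863113 ^ 4294967295 = 2842104182

2842104182


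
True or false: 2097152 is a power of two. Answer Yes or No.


0b1000000000000000000000. Only one bit set => Yes

Yes


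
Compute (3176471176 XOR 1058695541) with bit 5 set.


Step 1: 3176471176 ^ 1058695541 = 2186245117
Step 2: 2186245117 | (1 << 5) = 2186245117 | 32 = 2186245117

2186245117


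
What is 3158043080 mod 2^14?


3158043080 & 16383 = 10696

10696


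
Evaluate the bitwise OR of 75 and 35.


0b1001011 | 0b100011 = 0b1101011 = 107

107


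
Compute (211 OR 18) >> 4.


Step 1: 211 | 18 = 211
Step 2: 211 >> 4 = 13

13


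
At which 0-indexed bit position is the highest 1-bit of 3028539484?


0b10110100100000111101100001011100. Highest set bit at position 31

31


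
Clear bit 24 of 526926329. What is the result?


526926329 & ~(1 << 24) = 510149113

510149113


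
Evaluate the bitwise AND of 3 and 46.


0b11 & 0b101110 = 0b10 = 2

2


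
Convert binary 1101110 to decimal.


1101110 in decimal = 110

110
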